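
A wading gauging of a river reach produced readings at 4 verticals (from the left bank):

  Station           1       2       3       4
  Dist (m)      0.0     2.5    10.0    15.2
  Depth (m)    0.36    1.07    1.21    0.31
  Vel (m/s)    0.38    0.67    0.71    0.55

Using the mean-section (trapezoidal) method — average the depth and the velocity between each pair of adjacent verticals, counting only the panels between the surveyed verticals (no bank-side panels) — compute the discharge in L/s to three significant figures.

9330 L/s

Panel 1-2: Δb = 2.5 m, d̄ = (0.36+1.07)/2 = 0.715, v̄ = (0.38+0.67)/2 = 0.525 → q = 2.5×0.715×0.525 = 0.9384 m³/s
Panel 2-3: Δb = 7.5 m, d̄ = (1.07+1.21)/2 = 1.14, v̄ = (0.67+0.71)/2 = 0.69 → q = 7.5×1.14×0.69 = 5.900 m³/s
Panel 3-4: Δb = 5.2 m, d̄ = (1.21+0.31)/2 = 0.76, v̄ = (0.71+0.55)/2 = 0.63 → q = 5.2×0.76×0.63 = 2.490 m³/s
Q = Σ q = 9.328 m³/s
= 9.328 × 1000 = 9328 L/s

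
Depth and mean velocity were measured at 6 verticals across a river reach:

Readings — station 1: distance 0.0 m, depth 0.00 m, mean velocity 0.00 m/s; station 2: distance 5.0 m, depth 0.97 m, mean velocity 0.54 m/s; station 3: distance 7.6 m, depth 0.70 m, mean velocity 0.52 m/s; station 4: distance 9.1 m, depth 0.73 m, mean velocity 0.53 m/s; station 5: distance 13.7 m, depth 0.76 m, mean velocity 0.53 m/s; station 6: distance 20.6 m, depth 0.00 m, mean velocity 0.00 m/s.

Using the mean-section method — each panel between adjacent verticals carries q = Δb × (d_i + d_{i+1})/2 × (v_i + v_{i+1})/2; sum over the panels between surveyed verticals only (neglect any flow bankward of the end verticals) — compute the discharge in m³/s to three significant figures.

Panel 1-2: Δb = 5 m, d̄ = (0.00+0.97)/2 = 0.485, v̄ = (0.00+0.54)/2 = 0.27 → q = 5×0.485×0.27 = 0.6548 m³/s
Panel 2-3: Δb = 2.6 m, d̄ = (0.97+0.70)/2 = 0.835, v̄ = (0.54+0.52)/2 = 0.53 → q = 2.6×0.835×0.53 = 1.151 m³/s
Panel 3-4: Δb = 1.5 m, d̄ = (0.70+0.73)/2 = 0.715, v̄ = (0.52+0.53)/2 = 0.525 → q = 1.5×0.715×0.525 = 0.5631 m³/s
Panel 4-5: Δb = 4.6 m, d̄ = (0.73+0.76)/2 = 0.745, v̄ = (0.53+0.53)/2 = 0.53 → q = 4.6×0.745×0.53 = 1.816 m³/s
Panel 5-6: Δb = 6.9 m, d̄ = (0.76+0.00)/2 = 0.38, v̄ = (0.53+0.00)/2 = 0.265 → q = 6.9×0.38×0.265 = 0.6948 m³/s
Q = Σ q = 4.880 m³/s

4.88 m³/s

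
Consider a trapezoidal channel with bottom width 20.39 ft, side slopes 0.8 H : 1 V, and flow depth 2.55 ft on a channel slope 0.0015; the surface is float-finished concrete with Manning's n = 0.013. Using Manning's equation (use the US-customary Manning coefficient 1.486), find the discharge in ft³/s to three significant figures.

418 ft³/s

A = (b + z·y)·y = (20.39 + 0.8×2.55)×2.55 = 57.20 ft²
P = b + 2y√(1+z²) = 20.39 + 2×2.55×√(1+0.8²) = 26.92 ft
R = A/P = 57.20/26.92 = 2.125 ft
Q = (1.486/n)·A·R^(2/3)·S^(1/2) = (1.486/0.013) × 57.20 × 2.125^(2/3) × 0.0015^(1/2) = 418.5 ft³/s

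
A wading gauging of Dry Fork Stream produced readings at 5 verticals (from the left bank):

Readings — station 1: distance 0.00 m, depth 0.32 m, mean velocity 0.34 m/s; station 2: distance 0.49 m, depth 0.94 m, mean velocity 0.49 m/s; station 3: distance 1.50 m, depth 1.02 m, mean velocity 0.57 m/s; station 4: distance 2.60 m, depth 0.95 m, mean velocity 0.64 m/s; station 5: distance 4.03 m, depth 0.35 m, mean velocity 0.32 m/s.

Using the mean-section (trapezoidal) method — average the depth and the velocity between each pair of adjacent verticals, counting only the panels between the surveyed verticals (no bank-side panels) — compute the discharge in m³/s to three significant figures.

Panel 1-2: Δb = 0.49 m, d̄ = (0.32+0.94)/2 = 0.63, v̄ = (0.34+0.49)/2 = 0.415 → q = 0.49×0.63×0.415 = 0.1281 m³/s
Panel 2-3: Δb = 1.01 m, d̄ = (0.94+1.02)/2 = 0.98, v̄ = (0.49+0.57)/2 = 0.53 → q = 1.01×0.98×0.53 = 0.5246 m³/s
Panel 3-4: Δb = 1.1 m, d̄ = (1.02+0.95)/2 = 0.985, v̄ = (0.57+0.64)/2 = 0.605 → q = 1.1×0.985×0.605 = 0.6555 m³/s
Panel 4-5: Δb = 1.43 m, d̄ = (0.95+0.35)/2 = 0.65, v̄ = (0.64+0.32)/2 = 0.48 → q = 1.43×0.65×0.48 = 0.4462 m³/s
Q = Σ q = 1.754 m³/s

1.75 m³/s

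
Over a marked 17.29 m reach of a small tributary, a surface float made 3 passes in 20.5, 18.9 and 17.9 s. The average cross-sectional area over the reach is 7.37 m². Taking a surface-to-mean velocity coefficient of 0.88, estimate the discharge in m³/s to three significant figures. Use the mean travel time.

t̄ = (20.5 + 18.9 + 17.9) / 3 = 19.1 s
v_surface = L / t̄ = 17.29 / 19.1 = 0.9052 m/s
v_mean = 0.88 × 0.9052 = 0.7966 m/s
Q = A × v_mean = 7.37 × 0.7966 = 5.871 m³/s

5.87 m³/s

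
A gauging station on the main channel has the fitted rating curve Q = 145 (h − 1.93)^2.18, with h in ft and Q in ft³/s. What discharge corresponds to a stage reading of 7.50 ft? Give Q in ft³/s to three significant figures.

6130 ft³/s

Q = 145 × (7.50 − 1.93)^2.18 = 145 × 5.57^2.18 = 6128 ft³/s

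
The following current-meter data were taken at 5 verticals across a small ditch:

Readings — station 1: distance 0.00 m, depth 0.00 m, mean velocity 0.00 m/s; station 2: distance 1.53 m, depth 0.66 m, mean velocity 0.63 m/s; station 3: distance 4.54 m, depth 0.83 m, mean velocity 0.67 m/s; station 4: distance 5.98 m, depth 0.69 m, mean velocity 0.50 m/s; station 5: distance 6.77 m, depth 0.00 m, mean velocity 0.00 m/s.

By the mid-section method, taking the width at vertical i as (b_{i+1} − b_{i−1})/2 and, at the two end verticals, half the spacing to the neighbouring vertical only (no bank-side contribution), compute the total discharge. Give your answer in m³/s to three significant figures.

2.57 m³/s

w_2 = (4.54 − 0.00)/2 = 2.27 m; q_2 = 0.63 × 0.66 × 2.27 = 0.9439 m³/s
w_3 = (5.98 − 1.53)/2 = 2.225 m; q_3 = 0.67 × 0.83 × 2.225 = 1.237 m³/s
w_4 = (6.77 − 4.54)/2 = 1.115 m; q_4 = 0.50 × 0.69 × 1.115 = 0.3847 m³/s
Stations 1, 5 contribute zero (depth or velocity is 0).
Q = Σ qᵢ = 2.566 m³/s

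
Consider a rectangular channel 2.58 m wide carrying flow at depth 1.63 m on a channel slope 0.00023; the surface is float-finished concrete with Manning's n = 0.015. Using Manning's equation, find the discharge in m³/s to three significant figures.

3.42 m³/s

A = b·y = 2.58 × 1.63 = 4.205 m²
P = b + 2y = 2.58 + 2×1.63 = 5.840 m
R = A/P = 4.205/5.840 = 0.7201 m
Q = (1/n)·A·R^(2/3)·S^(1/2) = (1/0.015) × 4.205 × 0.7201^(2/3) × 0.00023^(1/2) = 3.416 m³/s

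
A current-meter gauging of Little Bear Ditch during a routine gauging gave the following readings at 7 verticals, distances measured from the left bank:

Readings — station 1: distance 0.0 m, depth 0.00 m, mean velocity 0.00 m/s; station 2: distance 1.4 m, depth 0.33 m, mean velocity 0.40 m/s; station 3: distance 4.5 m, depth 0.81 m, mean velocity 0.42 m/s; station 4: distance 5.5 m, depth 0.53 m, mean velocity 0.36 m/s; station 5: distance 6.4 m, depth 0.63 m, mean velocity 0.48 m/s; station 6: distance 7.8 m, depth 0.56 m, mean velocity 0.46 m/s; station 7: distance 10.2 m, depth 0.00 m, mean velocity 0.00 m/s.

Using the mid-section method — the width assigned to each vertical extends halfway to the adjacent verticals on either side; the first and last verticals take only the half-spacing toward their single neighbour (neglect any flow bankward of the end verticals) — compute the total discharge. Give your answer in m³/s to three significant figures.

2.01 m³/s

w_2 = (4.5 − 0.0)/2 = 2.25 m; q_2 = 0.40 × 0.33 × 2.25 = 0.2970 m³/s
w_3 = (5.5 − 1.4)/2 = 2.05 m; q_3 = 0.42 × 0.81 × 2.05 = 0.6974 m³/s
w_4 = (6.4 − 4.5)/2 = 0.95 m; q_4 = 0.36 × 0.53 × 0.95 = 0.1813 m³/s
w_5 = (7.8 − 5.5)/2 = 1.15 m; q_5 = 0.48 × 0.63 × 1.15 = 0.3478 m³/s
w_6 = (10.2 − 6.4)/2 = 1.9 m; q_6 = 0.46 × 0.56 × 1.9 = 0.4894 m³/s
Stations 1, 7 contribute zero (depth or velocity is 0).
Q = Σ qᵢ = 2.013 m³/s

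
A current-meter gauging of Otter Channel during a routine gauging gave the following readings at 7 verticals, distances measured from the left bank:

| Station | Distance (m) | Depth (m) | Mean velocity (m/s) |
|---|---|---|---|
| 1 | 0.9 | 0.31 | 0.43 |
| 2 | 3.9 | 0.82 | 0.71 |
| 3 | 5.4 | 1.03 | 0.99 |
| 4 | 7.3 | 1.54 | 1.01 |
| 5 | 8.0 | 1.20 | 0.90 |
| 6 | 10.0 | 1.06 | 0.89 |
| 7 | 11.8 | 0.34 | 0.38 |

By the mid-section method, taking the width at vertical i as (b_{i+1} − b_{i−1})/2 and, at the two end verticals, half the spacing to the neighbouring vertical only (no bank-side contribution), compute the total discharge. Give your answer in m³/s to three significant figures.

8.63 m³/s

w_1 = (3.9 − 0.9)/2 = 1.5 m; q_1 = 0.43 × 0.31 × 1.5 = 0.2000 m³/s
w_2 = (5.4 − 0.9)/2 = 2.25 m; q_2 = 0.71 × 0.82 × 2.25 = 1.310 m³/s
w_3 = (7.3 − 3.9)/2 = 1.7 m; q_3 = 0.99 × 1.03 × 1.7 = 1.733 m³/s
w_4 = (8.0 − 5.4)/2 = 1.3 m; q_4 = 1.01 × 1.54 × 1.3 = 2.022 m³/s
w_5 = (10.0 − 7.3)/2 = 1.35 m; q_5 = 0.90 × 1.20 × 1.35 = 1.458 m³/s
w_6 = (11.8 − 8.0)/2 = 1.9 m; q_6 = 0.89 × 1.06 × 1.9 = 1.792 m³/s
w_7 = (11.8 − 10.0)/2 = 0.9 m; q_7 = 0.38 × 0.34 × 0.9 = 0.1163 m³/s
Q = Σ qᵢ = 8.632 m³/s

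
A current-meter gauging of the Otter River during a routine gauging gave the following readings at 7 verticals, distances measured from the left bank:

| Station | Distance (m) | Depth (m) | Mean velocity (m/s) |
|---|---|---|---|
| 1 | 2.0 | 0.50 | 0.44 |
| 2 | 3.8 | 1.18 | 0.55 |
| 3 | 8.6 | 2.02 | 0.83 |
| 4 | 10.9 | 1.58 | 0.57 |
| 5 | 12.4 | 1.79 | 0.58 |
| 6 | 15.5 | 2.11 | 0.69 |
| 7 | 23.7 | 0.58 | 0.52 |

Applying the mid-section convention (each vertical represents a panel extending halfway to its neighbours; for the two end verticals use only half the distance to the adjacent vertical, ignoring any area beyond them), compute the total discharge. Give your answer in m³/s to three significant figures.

21.9 m³/s

w_1 = (3.8 − 2.0)/2 = 0.9 m; q_1 = 0.44 × 0.50 × 0.9 = 0.1980 m³/s
w_2 = (8.6 − 2.0)/2 = 3.3 m; q_2 = 0.55 × 1.18 × 3.3 = 2.142 m³/s
w_3 = (10.9 − 3.8)/2 = 3.55 m; q_3 = 0.83 × 2.02 × 3.55 = 5.952 m³/s
w_4 = (12.4 − 8.6)/2 = 1.9 m; q_4 = 0.57 × 1.58 × 1.9 = 1.711 m³/s
w_5 = (15.5 − 10.9)/2 = 2.3 m; q_5 = 0.58 × 1.79 × 2.3 = 2.388 m³/s
w_6 = (23.7 − 12.4)/2 = 5.65 m; q_6 = 0.69 × 2.11 × 5.65 = 8.226 m³/s
w_7 = (23.7 − 15.5)/2 = 4.1 m; q_7 = 0.52 × 0.58 × 4.1 = 1.237 m³/s
Q = Σ qᵢ = 21.85 m³/s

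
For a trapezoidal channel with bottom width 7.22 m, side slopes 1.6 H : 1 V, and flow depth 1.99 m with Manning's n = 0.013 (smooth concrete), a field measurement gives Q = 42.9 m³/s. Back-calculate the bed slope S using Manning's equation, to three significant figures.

0.000461

A = (b + z·y)·y = (7.22 + 1.6×1.99)×1.99 = 20.70 m²
P = b + 2y√(1+z²) = 7.22 + 2×1.99×√(1+1.6²) = 14.73 m
R = A/P = 20.70/14.73 = 1.406 m
S = (Q·n / (1·A·R^(2/3)))² = (42.9×0.013 / (1×20.70×1.255))² = 0.0004608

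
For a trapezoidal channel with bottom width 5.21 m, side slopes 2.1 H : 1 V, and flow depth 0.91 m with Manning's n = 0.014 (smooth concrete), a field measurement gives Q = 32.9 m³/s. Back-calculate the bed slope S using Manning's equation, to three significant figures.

0.00835

A = (b + z·y)·y = (5.21 + 2.1×0.91)×0.91 = 6.480 m²
P = b + 2y√(1+z²) = 5.21 + 2×0.91×√(1+2.1²) = 9.443 m
R = A/P = 6.480/9.443 = 0.6862 m
S = (Q·n / (1·A·R^(2/3)))² = (32.9×0.014 / (1×6.480×0.7780))² = 0.008347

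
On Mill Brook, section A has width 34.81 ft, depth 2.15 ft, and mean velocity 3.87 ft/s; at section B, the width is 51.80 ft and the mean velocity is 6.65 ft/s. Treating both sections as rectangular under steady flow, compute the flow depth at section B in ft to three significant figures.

0.841 ft

Q = A₁V₁ = (34.81×2.15) × 3.87 = 289.6 ft³/s
d₂ = Q/(b₂ V₂) = 289.6/(51.80×6.65) = 0.8408 ft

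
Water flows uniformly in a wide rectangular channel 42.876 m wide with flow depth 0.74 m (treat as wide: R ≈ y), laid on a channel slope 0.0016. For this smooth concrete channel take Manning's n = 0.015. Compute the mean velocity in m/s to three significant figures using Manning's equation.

A = b·y = 42.876 × 0.74 = 31.73 m²
Wide channel: R ≈ y = 0.74 m
Q = (1/n)·A·R^(2/3)·S^(1/2) = (1/0.015) × 31.73 × 0.7400^(2/3) × 0.0016^(1/2) = 69.22 m³/s
V = Q/A = 69.22/31.73 = 2.182 m/s

2.18 m/s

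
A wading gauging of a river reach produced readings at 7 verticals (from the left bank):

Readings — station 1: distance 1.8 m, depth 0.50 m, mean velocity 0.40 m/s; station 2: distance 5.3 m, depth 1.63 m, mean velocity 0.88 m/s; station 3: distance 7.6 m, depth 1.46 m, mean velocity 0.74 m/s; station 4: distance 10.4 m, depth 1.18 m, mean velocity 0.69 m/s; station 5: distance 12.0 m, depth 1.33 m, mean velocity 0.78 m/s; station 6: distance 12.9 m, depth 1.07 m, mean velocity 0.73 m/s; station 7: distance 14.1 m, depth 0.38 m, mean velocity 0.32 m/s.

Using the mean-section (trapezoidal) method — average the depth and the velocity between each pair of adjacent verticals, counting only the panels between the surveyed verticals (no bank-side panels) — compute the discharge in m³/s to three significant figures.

Panel 1-2: Δb = 3.5 m, d̄ = (0.50+1.63)/2 = 1.065, v̄ = (0.40+0.88)/2 = 0.64 → q = 3.5×1.065×0.64 = 2.386 m³/s
Panel 2-3: Δb = 2.3 m, d̄ = (1.63+1.46)/2 = 1.545, v̄ = (0.88+0.74)/2 = 0.81 → q = 2.3×1.545×0.81 = 2.878 m³/s
Panel 3-4: Δb = 2.8 m, d̄ = (1.46+1.18)/2 = 1.32, v̄ = (0.74+0.69)/2 = 0.715 → q = 2.8×1.32×0.715 = 2.643 m³/s
Panel 4-5: Δb = 1.6 m, d̄ = (1.18+1.33)/2 = 1.255, v̄ = (0.69+0.78)/2 = 0.735 → q = 1.6×1.255×0.735 = 1.476 m³/s
Panel 5-6: Δb = 0.9 m, d̄ = (1.33+1.07)/2 = 1.2, v̄ = (0.78+0.73)/2 = 0.755 → q = 0.9×1.2×0.755 = 0.8154 m³/s
Panel 6-7: Δb = 1.2 m, d̄ = (1.07+0.38)/2 = 0.725, v̄ = (0.73+0.32)/2 = 0.525 → q = 1.2×0.725×0.525 = 0.4568 m³/s
Q = Σ q = 10.65 m³/s

10.7 m³/s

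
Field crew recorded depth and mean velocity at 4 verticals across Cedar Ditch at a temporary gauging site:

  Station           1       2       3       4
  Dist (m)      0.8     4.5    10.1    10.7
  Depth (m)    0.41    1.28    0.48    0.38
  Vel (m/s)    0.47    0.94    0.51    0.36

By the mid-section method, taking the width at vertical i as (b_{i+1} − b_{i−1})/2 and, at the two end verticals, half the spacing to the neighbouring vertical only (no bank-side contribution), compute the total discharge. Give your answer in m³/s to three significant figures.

6.75 m³/s

w_1 = (4.5 − 0.8)/2 = 1.85 m; q_1 = 0.47 × 0.41 × 1.85 = 0.3565 m³/s
w_2 = (10.1 − 0.8)/2 = 4.65 m; q_2 = 0.94 × 1.28 × 4.65 = 5.595 m³/s
w_3 = (10.7 − 4.5)/2 = 3.1 m; q_3 = 0.51 × 0.48 × 3.1 = 0.7589 m³/s
w_4 = (10.7 − 10.1)/2 = 0.3 m; q_4 = 0.36 × 0.38 × 0.3 = 0.04104 m³/s
Q = Σ qᵢ = 6.751 m³/s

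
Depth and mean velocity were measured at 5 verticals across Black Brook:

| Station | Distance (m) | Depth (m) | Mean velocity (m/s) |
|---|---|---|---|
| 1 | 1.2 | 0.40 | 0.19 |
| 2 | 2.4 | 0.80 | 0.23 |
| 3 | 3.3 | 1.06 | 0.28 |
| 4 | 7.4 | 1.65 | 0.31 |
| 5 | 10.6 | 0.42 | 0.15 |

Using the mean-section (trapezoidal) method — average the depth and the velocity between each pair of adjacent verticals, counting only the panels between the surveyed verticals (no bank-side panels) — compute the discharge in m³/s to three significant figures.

2.77 m³/s

Panel 1-2: Δb = 1.2 m, d̄ = (0.40+0.80)/2 = 0.6, v̄ = (0.19+0.23)/2 = 0.21 → q = 1.2×0.6×0.21 = 0.1512 m³/s
Panel 2-3: Δb = 0.9 m, d̄ = (0.80+1.06)/2 = 0.93, v̄ = (0.23+0.28)/2 = 0.255 → q = 0.9×0.93×0.255 = 0.2134 m³/s
Panel 3-4: Δb = 4.1 m, d̄ = (1.06+1.65)/2 = 1.355, v̄ = (0.28+0.31)/2 = 0.295 → q = 4.1×1.355×0.295 = 1.639 m³/s
Panel 4-5: Δb = 3.2 m, d̄ = (1.65+0.42)/2 = 1.035, v̄ = (0.31+0.15)/2 = 0.23 → q = 3.2×1.035×0.23 = 0.7618 m³/s
Q = Σ q = 2.765 m³/s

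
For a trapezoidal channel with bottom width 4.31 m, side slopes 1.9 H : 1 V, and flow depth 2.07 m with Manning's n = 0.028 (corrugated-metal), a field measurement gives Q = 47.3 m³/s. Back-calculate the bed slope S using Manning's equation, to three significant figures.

0.00428

A = (b + z·y)·y = (4.31 + 1.9×2.07)×2.07 = 17.06 m²
P = b + 2y√(1+z²) = 4.31 + 2×2.07×√(1+1.9²) = 13.20 m
R = A/P = 17.06/13.20 = 1.293 m
S = (Q·n / (1·A·R^(2/3)))² = (47.3×0.028 / (1×17.06×1.187))² = 0.004278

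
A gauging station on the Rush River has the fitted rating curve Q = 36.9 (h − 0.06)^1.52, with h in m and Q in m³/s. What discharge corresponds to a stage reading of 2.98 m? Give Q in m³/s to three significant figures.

Q = 36.9 × (2.98 − 0.06)^1.52 = 36.9 × 2.92^1.52 = 188.1 m³/s

188 m³/s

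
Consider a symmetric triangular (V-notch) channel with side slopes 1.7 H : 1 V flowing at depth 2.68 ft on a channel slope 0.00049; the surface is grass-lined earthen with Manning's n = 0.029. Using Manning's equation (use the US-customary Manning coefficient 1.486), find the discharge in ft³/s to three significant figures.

15.2 ft³/s

A = z·y² = 1.7×2.68² = 12.21 ft²
P = 2y√(1+z²) = 2×2.68×√(1+1.7²) = 10.57 ft
R = A/P = 12.21/10.57 = 1.155 ft
Q = (1.486/n)·A·R^(2/3)·S^(1/2) = (1.486/0.029) × 12.21 × 1.155^(2/3) × 0.00049^(1/2) = 15.25 ft³/s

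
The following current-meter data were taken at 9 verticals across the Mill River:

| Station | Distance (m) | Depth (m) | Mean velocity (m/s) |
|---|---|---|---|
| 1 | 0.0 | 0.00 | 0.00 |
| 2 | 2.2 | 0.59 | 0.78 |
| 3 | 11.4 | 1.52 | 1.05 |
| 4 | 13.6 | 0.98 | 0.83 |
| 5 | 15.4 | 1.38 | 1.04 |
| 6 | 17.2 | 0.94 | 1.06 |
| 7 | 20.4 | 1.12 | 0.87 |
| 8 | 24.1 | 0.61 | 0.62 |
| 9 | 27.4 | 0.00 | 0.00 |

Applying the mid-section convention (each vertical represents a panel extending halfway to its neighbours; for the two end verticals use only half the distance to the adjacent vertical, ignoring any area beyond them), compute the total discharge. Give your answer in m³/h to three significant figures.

w_2 = (11.4 − 0.0)/2 = 5.7 m; q_2 = 0.78 × 0.59 × 5.7 = 2.623 m³/s
w_3 = (13.6 − 2.2)/2 = 5.7 m; q_3 = 1.05 × 1.52 × 5.7 = 9.097 m³/s
w_4 = (15.4 − 11.4)/2 = 2 m; q_4 = 0.83 × 0.98 × 2 = 1.627 m³/s
w_5 = (17.2 − 13.6)/2 = 1.8 m; q_5 = 1.04 × 1.38 × 1.8 = 2.583 m³/s
w_6 = (20.4 − 15.4)/2 = 2.5 m; q_6 = 1.06 × 0.94 × 2.5 = 2.491 m³/s
w_7 = (24.1 − 17.2)/2 = 3.45 m; q_7 = 0.87 × 1.12 × 3.45 = 3.362 m³/s
w_8 = (27.4 − 20.4)/2 = 3.5 m; q_8 = 0.62 × 0.61 × 3.5 = 1.324 m³/s
Stations 1, 9 contribute zero (depth or velocity is 0).
Q = Σ qᵢ = 23.11 m³/s
= 23.11 × 3600 = 83180 m³/h

83200 m³/h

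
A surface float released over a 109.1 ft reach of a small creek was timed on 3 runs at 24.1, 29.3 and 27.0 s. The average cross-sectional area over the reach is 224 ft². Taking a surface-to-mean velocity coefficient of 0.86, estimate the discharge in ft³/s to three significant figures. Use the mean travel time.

784 ft³/s

t̄ = (24.1 + 29.3 + 27.0) / 3 = 26.8 s
v_surface = L / t̄ = 109.1 / 26.8 = 4.071 ft/s
v_mean = 0.86 × 4.071 = 3.501 ft/s
Q = A × v_mean = 224 × 3.501 = 784.2 ft³/s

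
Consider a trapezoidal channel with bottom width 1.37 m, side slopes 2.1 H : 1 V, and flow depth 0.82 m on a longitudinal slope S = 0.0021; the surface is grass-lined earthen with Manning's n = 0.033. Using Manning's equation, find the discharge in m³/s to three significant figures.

2.19 m³/s

A = (b + z·y)·y = (1.37 + 2.1×0.82)×0.82 = 2.535 m²
P = b + 2y√(1+z²) = 1.37 + 2×0.82×√(1+2.1²) = 5.185 m
R = A/P = 2.535/5.185 = 0.4890 m
Q = (1/n)·A·R^(2/3)·S^(1/2) = (1/0.033) × 2.535 × 0.4890^(2/3) × 0.0021^(1/2) = 2.185 m³/s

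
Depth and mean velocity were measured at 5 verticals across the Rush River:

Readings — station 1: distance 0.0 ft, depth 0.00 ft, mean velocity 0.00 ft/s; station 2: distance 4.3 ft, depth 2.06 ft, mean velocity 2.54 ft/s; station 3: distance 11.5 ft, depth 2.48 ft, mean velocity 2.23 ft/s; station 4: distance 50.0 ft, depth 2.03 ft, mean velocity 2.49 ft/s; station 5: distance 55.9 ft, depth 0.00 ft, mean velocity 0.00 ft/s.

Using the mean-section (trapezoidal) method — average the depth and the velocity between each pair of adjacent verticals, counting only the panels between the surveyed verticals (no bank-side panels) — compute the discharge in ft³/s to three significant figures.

257 ft³/s

Panel 1-2: Δb = 4.3 ft, d̄ = (0.00+2.06)/2 = 1.03, v̄ = (0.00+2.54)/2 = 1.27 → q = 4.3×1.03×1.27 = 5.625 ft³/s
Panel 2-3: Δb = 7.2 ft, d̄ = (2.06+2.48)/2 = 2.27, v̄ = (2.54+2.23)/2 = 2.385 → q = 7.2×2.27×2.385 = 38.98 ft³/s
Panel 3-4: Δb = 38.5 ft, d̄ = (2.48+2.03)/2 = 2.255, v̄ = (2.23+2.49)/2 = 2.36 → q = 38.5×2.255×2.36 = 204.9 ft³/s
Panel 4-5: Δb = 5.9 ft, d̄ = (2.03+0.00)/2 = 1.015, v̄ = (2.49+0.00)/2 = 1.245 → q = 5.9×1.015×1.245 = 7.456 ft³/s
Q = Σ q = 257.0 ft³/s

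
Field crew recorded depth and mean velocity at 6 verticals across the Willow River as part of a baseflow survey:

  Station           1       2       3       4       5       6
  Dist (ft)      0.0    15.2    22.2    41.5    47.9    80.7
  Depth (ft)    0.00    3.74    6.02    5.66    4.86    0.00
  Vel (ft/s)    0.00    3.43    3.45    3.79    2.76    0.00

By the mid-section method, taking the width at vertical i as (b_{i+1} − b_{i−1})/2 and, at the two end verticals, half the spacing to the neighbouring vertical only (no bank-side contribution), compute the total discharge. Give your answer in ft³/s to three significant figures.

954 ft³/s

w_2 = (22.2 − 0.0)/2 = 11.1 ft; q_2 = 3.43 × 3.74 × 11.1 = 142.4 ft³/s
w_3 = (41.5 − 15.2)/2 = 13.15 ft; q_3 = 3.45 × 6.02 × 13.15 = 273.1 ft³/s
w_4 = (47.9 − 22.2)/2 = 12.85 ft; q_4 = 3.79 × 5.66 × 12.85 = 275.7 ft³/s
w_5 = (80.7 − 41.5)/2 = 19.6 ft; q_5 = 2.76 × 4.86 × 19.6 = 262.9 ft³/s
Stations 1, 6 contribute zero (depth or velocity is 0).
Q = Σ qᵢ = 954.1 ft³/s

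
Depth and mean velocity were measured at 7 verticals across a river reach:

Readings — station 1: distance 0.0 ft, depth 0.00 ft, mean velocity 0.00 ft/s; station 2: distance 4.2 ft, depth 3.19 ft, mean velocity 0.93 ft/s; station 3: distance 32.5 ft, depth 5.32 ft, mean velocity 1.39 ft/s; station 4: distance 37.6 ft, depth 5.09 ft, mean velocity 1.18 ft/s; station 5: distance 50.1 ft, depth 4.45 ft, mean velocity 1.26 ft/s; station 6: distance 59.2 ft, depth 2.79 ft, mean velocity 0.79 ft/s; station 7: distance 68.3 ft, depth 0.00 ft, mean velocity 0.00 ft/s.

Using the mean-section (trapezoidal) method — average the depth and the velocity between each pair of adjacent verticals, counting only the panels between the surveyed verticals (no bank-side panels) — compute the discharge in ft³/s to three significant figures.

Panel 1-2: Δb = 4.2 ft, d̄ = (0.00+3.19)/2 = 1.595, v̄ = (0.00+0.93)/2 = 0.465 → q = 4.2×1.595×0.465 = 3.115 ft³/s
Panel 2-3: Δb = 28.3 ft, d̄ = (3.19+5.32)/2 = 4.255, v̄ = (0.93+1.39)/2 = 1.16 → q = 28.3×4.255×1.16 = 139.7 ft³/s
Panel 3-4: Δb = 5.1 ft, d̄ = (5.32+5.09)/2 = 5.205, v̄ = (1.39+1.18)/2 = 1.285 → q = 5.1×5.205×1.285 = 34.11 ft³/s
Panel 4-5: Δb = 12.5 ft, d̄ = (5.09+4.45)/2 = 4.77, v̄ = (1.18+1.26)/2 = 1.22 → q = 12.5×4.77×1.22 = 72.74 ft³/s
Panel 5-6: Δb = 9.1 ft, d̄ = (4.45+2.79)/2 = 3.62, v̄ = (1.26+0.79)/2 = 1.025 → q = 9.1×3.62×1.025 = 33.77 ft³/s
Panel 6-7: Δb = 9.1 ft, d̄ = (2.79+0.00)/2 = 1.395, v̄ = (0.79+0.00)/2 = 0.395 → q = 9.1×1.395×0.395 = 5.014 ft³/s
Q = Σ q = 288.4 ft³/s

288 ft³/s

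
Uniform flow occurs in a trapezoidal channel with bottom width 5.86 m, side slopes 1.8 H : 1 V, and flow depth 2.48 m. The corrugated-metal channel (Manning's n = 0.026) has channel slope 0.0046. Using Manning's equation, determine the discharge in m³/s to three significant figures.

91.1 m³/s

A = (b + z·y)·y = (5.86 + 1.8×2.48)×2.48 = 25.60 m²
P = b + 2y√(1+z²) = 5.86 + 2×2.48×√(1+1.8²) = 16.07 m
R = A/P = 25.60/16.07 = 1.593 m
Q = (1/n)·A·R^(2/3)·S^(1/2) = (1/0.026) × 25.60 × 1.593^(2/3) × 0.0046^(1/2) = 91.10 m³/s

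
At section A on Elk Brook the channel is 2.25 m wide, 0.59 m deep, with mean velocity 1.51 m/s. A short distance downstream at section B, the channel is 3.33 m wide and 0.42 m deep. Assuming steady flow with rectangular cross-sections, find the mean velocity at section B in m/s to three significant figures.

1.43 m/s

Q = A₁V₁ = (2.25×0.59) × 1.51 = 2.005 m³/s
A₂ = 3.33 × 0.42 = 1.399 m²
V₂ = Q/A₂ = 2.005/1.399 = 1.433 m/s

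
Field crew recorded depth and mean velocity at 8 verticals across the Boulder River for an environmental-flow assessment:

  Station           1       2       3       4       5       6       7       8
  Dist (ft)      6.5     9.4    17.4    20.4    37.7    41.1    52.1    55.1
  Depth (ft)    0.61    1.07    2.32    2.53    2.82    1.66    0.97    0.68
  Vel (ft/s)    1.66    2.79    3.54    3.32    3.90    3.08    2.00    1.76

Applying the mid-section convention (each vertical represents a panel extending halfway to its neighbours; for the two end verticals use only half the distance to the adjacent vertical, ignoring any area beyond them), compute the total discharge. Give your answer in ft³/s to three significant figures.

w_1 = (9.4 − 6.5)/2 = 1.45 ft; q_1 = 1.66 × 0.61 × 1.45 = 1.468 ft³/s
w_2 = (17.4 − 6.5)/2 = 5.45 ft; q_2 = 2.79 × 1.07 × 5.45 = 16.27 ft³/s
w_3 = (20.4 − 9.4)/2 = 5.5 ft; q_3 = 3.54 × 2.32 × 5.5 = 45.17 ft³/s
w_4 = (37.7 − 17.4)/2 = 10.15 ft; q_4 = 3.32 × 2.53 × 10.15 = 85.26 ft³/s
w_5 = (41.1 − 20.4)/2 = 10.35 ft; q_5 = 3.90 × 2.82 × 10.35 = 113.8 ft³/s
w_6 = (52.1 − 37.7)/2 = 7.2 ft; q_6 = 3.08 × 1.66 × 7.2 = 36.81 ft³/s
w_7 = (55.1 − 41.1)/2 = 7 ft; q_7 = 2.00 × 0.97 × 7 = 13.58 ft³/s
w_8 = (55.1 − 52.1)/2 = 1.5 ft; q_8 = 1.76 × 0.68 × 1.5 = 1.795 ft³/s
Q = Σ qᵢ = 314.2 ft³/s

314 ft³/s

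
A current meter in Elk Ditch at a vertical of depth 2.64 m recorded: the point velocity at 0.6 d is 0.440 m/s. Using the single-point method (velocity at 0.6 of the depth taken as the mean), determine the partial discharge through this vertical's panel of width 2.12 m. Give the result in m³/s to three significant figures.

v̄ = v₀.₆ = 0.440 m/s
q = v̄ × d × w = 0.4400 × 2.64 × 2.12 = 2.463 m³/s

2.46 m³/s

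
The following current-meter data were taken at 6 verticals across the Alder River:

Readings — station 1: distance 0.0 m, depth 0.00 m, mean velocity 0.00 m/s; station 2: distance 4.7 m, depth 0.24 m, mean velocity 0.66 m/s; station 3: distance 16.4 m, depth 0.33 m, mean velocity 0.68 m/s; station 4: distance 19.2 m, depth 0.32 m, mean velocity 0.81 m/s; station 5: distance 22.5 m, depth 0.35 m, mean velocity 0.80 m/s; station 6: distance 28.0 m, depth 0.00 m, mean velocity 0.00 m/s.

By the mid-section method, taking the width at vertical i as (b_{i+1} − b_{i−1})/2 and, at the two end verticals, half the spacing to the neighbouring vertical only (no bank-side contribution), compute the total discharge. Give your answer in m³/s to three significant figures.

w_2 = (16.4 − 0.0)/2 = 8.2 m; q_2 = 0.66 × 0.24 × 8.2 = 1.299 m³/s
w_3 = (19.2 − 4.7)/2 = 7.25 m; q_3 = 0.68 × 0.33 × 7.25 = 1.627 m³/s
w_4 = (22.5 − 16.4)/2 = 3.05 m; q_4 = 0.81 × 0.32 × 3.05 = 0.7906 m³/s
w_5 = (28.0 − 19.2)/2 = 4.4 m; q_5 = 0.80 × 0.35 × 4.4 = 1.232 m³/s
Stations 1, 6 contribute zero (depth or velocity is 0).
Q = Σ qᵢ = 4.948 m³/s

4.95 m³/s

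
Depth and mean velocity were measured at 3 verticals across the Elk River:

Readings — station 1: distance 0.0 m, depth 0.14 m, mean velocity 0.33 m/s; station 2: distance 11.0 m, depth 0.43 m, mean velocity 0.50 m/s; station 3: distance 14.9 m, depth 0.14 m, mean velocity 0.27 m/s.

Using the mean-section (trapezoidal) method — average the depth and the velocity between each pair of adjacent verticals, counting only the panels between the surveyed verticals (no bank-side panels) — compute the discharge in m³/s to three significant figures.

Panel 1-2: Δb = 11 m, d̄ = (0.14+0.43)/2 = 0.285, v̄ = (0.33+0.50)/2 = 0.415 → q = 11×0.285×0.415 = 1.301 m³/s
Panel 2-3: Δb = 3.9 m, d̄ = (0.43+0.14)/2 = 0.285, v̄ = (0.50+0.27)/2 = 0.385 → q = 3.9×0.285×0.385 = 0.4279 m³/s
Q = Σ q = 1.729 m³/s

1.73 m³/s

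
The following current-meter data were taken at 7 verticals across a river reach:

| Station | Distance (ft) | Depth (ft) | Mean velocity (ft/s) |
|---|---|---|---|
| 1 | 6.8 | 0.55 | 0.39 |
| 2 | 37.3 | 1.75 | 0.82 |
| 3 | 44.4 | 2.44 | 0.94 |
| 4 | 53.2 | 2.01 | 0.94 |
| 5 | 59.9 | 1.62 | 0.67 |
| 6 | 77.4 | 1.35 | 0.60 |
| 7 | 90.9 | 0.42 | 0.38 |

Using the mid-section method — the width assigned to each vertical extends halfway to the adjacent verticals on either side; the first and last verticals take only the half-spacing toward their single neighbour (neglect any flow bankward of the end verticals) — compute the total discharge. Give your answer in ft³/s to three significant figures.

89.9 ft³/s

w_1 = (37.3 − 6.8)/2 = 15.25 ft; q_1 = 0.39 × 0.55 × 15.25 = 3.271 ft³/s
w_2 = (44.4 − 6.8)/2 = 18.8 ft; q_2 = 0.82 × 1.75 × 18.8 = 26.98 ft³/s
w_3 = (53.2 − 37.3)/2 = 7.95 ft; q_3 = 0.94 × 2.44 × 7.95 = 18.23 ft³/s
w_4 = (59.9 − 44.4)/2 = 7.75 ft; q_4 = 0.94 × 2.01 × 7.75 = 14.64 ft³/s
w_5 = (77.4 − 53.2)/2 = 12.1 ft; q_5 = 0.67 × 1.62 × 12.1 = 13.13 ft³/s
w_6 = (90.9 − 59.9)/2 = 15.5 ft; q_6 = 0.60 × 1.35 × 15.5 = 12.56 ft³/s
w_7 = (90.9 − 77.4)/2 = 6.75 ft; q_7 = 0.38 × 0.42 × 6.75 = 1.077 ft³/s
Q = Σ qᵢ = 89.89 ft³/s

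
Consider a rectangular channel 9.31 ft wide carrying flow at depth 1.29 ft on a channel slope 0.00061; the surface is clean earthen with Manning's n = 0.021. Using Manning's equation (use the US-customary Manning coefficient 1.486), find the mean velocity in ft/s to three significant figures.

1.76 ft/s

A = b·y = 9.31 × 1.29 = 12.01 ft²
P = b + 2y = 9.31 + 2×1.29 = 11.89 ft
R = A/P = 12.01/11.89 = 1.010 ft
Q = (1.486/n)·A·R^(2/3)·S^(1/2) = (1.486/0.021) × 12.01 × 1.010^(2/3) × 0.00061^(1/2) = 21.13 ft³/s
V = Q/A = 21.13/12.01 = 1.759 ft/s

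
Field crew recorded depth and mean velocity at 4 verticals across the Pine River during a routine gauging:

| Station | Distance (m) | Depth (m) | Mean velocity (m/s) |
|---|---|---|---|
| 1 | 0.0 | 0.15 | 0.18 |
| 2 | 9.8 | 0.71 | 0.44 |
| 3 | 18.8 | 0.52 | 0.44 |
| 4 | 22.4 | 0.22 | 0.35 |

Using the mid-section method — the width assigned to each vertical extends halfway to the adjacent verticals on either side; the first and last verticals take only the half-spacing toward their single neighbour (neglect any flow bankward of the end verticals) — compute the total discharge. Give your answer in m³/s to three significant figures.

w_1 = (9.8 − 0.0)/2 = 4.9 m; q_1 = 0.18 × 0.15 × 4.9 = 0.1323 m³/s
w_2 = (18.8 − 0.0)/2 = 9.4 m; q_2 = 0.44 × 0.71 × 9.4 = 2.937 m³/s
w_3 = (22.4 − 9.8)/2 = 6.3 m; q_3 = 0.44 × 0.52 × 6.3 = 1.441 m³/s
w_4 = (22.4 − 18.8)/2 = 1.8 m; q_4 = 0.35 × 0.22 × 1.8 = 0.1386 m³/s
Q = Σ qᵢ = 4.649 m³/s

4.65 m³/s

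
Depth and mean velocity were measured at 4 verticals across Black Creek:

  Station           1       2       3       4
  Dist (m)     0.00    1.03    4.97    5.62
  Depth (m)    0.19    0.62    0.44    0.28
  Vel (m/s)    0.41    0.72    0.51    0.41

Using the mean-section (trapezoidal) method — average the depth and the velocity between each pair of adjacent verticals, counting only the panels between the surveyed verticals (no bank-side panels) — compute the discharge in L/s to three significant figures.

Panel 1-2: Δb = 1.03 m, d̄ = (0.19+0.62)/2 = 0.405, v̄ = (0.41+0.72)/2 = 0.565 → q = 1.03×0.405×0.565 = 0.2357 m³/s
Panel 2-3: Δb = 3.94 m, d̄ = (0.62+0.44)/2 = 0.53, v̄ = (0.72+0.51)/2 = 0.615 → q = 3.94×0.53×0.615 = 1.284 m³/s
Panel 3-4: Δb = 0.65 m, d̄ = (0.44+0.28)/2 = 0.36, v̄ = (0.51+0.41)/2 = 0.46 → q = 0.65×0.36×0.46 = 0.1076 m³/s
Q = Σ q = 1.628 m³/s
= 1.628 × 1000 = 1628 L/s

1630 L/s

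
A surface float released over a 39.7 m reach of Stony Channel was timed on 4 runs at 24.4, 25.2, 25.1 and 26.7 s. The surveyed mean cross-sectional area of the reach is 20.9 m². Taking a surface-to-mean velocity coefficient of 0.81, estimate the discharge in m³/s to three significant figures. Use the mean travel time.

26.5 m³/s

t̄ = (24.4 + 25.2 + 25.1 + 26.7) / 4 = 25.35 s
v_surface = L / t̄ = 39.7 / 25.35 = 1.566 m/s
v_mean = 0.81 × 1.566 = 1.269 m/s
Q = A × v_mean = 20.9 × 1.269 = 26.51 m³/s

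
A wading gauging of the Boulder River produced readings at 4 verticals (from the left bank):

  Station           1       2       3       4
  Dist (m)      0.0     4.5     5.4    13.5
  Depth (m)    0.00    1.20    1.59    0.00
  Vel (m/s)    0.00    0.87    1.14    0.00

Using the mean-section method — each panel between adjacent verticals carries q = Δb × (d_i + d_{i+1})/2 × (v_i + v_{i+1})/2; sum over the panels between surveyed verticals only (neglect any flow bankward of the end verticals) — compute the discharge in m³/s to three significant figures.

Panel 1-2: Δb = 4.5 m, d̄ = (0.00+1.20)/2 = 0.6, v̄ = (0.00+0.87)/2 = 0.435 → q = 4.5×0.6×0.435 = 1.175 m³/s
Panel 2-3: Δb = 0.9 m, d̄ = (1.20+1.59)/2 = 1.395, v̄ = (0.87+1.14)/2 = 1.005 → q = 0.9×1.395×1.005 = 1.262 m³/s
Panel 3-4: Δb = 8.1 m, d̄ = (1.59+0.00)/2 = 0.795, v̄ = (1.14+0.00)/2 = 0.57 → q = 8.1×0.795×0.57 = 3.671 m³/s
Q = Σ q = 6.107 m³/s

6.11 m³/s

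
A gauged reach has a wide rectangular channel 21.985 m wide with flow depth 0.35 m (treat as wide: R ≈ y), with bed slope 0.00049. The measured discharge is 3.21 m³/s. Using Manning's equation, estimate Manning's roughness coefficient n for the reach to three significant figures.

A = b·y = 21.985 × 0.35 = 7.695 m²
Wide channel: R ≈ y = 0.35 m
n = (1/Q)·A·R^(2/3)·S^(1/2) = (1/3.21) × 7.695 × 0.4966 × 0.02214 = 0.02635

0.0264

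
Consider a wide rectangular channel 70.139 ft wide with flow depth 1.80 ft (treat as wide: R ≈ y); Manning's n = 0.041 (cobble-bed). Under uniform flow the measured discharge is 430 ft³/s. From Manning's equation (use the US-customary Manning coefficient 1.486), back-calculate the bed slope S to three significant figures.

0.00403

A = b·y = 70.139 × 1.80 = 126.3 ft²
Wide channel: R ≈ y = 1.80 ft
S = (Q·n / (1.486·A·R^(2/3)))² = (430×0.041 / (1.486×126.3×1.480))² = 0.004033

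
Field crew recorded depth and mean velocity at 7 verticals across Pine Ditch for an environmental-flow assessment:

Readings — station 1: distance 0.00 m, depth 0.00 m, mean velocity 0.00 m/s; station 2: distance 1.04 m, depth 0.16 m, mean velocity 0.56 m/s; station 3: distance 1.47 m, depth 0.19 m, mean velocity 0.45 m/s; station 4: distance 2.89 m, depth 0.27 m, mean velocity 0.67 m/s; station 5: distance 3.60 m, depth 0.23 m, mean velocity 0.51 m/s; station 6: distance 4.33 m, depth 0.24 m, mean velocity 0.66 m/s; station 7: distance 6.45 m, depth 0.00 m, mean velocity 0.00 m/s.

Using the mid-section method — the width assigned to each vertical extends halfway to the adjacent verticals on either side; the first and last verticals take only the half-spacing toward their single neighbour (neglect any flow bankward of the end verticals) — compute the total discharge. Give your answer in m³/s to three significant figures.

0.648 m³/s

w_2 = (1.47 − 0.00)/2 = 0.735 m; q_2 = 0.56 × 0.16 × 0.735 = 0.06586 m³/s
w_3 = (2.89 − 1.04)/2 = 0.925 m; q_3 = 0.45 × 0.19 × 0.925 = 0.07909 m³/s
w_4 = (3.60 − 1.47)/2 = 1.065 m; q_4 = 0.67 × 0.27 × 1.065 = 0.1927 m³/s
w_5 = (4.33 − 2.89)/2 = 0.72 m; q_5 = 0.51 × 0.23 × 0.72 = 0.08446 m³/s
w_6 = (6.45 − 3.60)/2 = 1.425 m; q_6 = 0.66 × 0.24 × 1.425 = 0.2257 m³/s
Stations 1, 7 contribute zero (depth or velocity is 0).
Q = Σ qᵢ = 0.6478 m³/s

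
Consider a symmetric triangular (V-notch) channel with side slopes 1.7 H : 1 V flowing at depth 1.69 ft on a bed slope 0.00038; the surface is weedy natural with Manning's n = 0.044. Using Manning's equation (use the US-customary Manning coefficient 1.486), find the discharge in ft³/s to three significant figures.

2.59 ft³/s

A = z·y² = 1.7×1.69² = 4.855 ft²
P = 2y√(1+z²) = 2×1.69×√(1+1.7²) = 6.666 ft
R = A/P = 4.855/6.666 = 0.7283 ft
Q = (1.486/n)·A·R^(2/3)·S^(1/2) = (1.486/0.044) × 4.855 × 0.7283^(2/3) × 0.00038^(1/2) = 2.588 ft³/s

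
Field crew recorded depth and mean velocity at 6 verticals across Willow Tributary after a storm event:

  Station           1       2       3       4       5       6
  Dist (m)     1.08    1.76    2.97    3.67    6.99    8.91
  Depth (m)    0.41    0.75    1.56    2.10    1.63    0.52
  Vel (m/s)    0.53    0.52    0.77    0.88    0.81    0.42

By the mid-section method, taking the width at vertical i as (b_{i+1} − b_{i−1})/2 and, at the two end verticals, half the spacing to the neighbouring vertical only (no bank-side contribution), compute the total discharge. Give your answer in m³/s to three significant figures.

w_1 = (1.76 − 1.08)/2 = 0.34 m; q_1 = 0.53 × 0.41 × 0.34 = 0.07388 m³/s
w_2 = (2.97 − 1.08)/2 = 0.945 m; q_2 = 0.52 × 0.75 × 0.945 = 0.3686 m³/s
w_3 = (3.67 − 1.76)/2 = 0.955 m; q_3 = 0.77 × 1.56 × 0.955 = 1.147 m³/s
w_4 = (6.99 − 2.97)/2 = 2.01 m; q_4 = 0.88 × 2.10 × 2.01 = 3.714 m³/s
w_5 = (8.91 − 3.67)/2 = 2.62 m; q_5 = 0.81 × 1.63 × 2.62 = 3.459 m³/s
w_6 = (8.91 − 6.99)/2 = 0.96 m; q_6 = 0.42 × 0.52 × 0.96 = 0.2097 m³/s
Q = Σ qᵢ = 8.973 m³/s

8.97 m³/s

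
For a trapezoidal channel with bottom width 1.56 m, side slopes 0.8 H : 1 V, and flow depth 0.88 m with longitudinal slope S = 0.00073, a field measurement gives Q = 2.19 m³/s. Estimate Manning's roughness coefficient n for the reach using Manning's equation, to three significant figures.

A = (b + z·y)·y = (1.56 + 0.8×0.88)×0.88 = 1.992 m²
P = b + 2y√(1+z²) = 1.56 + 2×0.88×√(1+0.8²) = 3.814 m
R = A/P = 1.992/3.814 = 0.5224 m
n = (1/Q)·A·R^(2/3)·S^(1/2) = (1/2.19) × 1.992 × 0.6486 × 0.02702 = 0.01594

0.0159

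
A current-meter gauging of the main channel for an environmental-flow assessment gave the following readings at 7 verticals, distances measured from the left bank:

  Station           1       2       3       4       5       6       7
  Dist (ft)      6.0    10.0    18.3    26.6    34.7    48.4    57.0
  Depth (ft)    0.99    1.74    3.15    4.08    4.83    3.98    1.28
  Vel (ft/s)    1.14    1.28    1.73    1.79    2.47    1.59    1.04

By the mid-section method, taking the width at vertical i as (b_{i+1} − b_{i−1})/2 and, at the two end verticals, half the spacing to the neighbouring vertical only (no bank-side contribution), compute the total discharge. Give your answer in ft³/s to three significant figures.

327 ft³/s

w_1 = (10.0 − 6.0)/2 = 2 ft; q_1 = 1.14 × 0.99 × 2 = 2.257 ft³/s
w_2 = (18.3 − 6.0)/2 = 6.15 ft; q_2 = 1.28 × 1.74 × 6.15 = 13.70 ft³/s
w_3 = (26.6 − 10.0)/2 = 8.3 ft; q_3 = 1.73 × 3.15 × 8.3 = 45.23 ft³/s
w_4 = (34.7 − 18.3)/2 = 8.2 ft; q_4 = 1.79 × 4.08 × 8.2 = 59.89 ft³/s
w_5 = (48.4 − 26.6)/2 = 10.9 ft; q_5 = 2.47 × 4.83 × 10.9 = 130.0 ft³/s
w_6 = (57.0 − 34.7)/2 = 11.15 ft; q_6 = 1.59 × 3.98 × 11.15 = 70.56 ft³/s
w_7 = (57.0 − 48.4)/2 = 4.3 ft; q_7 = 1.04 × 1.28 × 4.3 = 5.724 ft³/s
Q = Σ qᵢ = 327.4 ft³/s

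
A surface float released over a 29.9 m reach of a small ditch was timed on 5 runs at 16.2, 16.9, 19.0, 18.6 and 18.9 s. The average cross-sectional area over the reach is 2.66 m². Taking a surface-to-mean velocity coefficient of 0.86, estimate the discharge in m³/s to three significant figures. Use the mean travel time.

3.82 m³/s

t̄ = (16.2 + 16.9 + 19.0 + 18.6 + 18.9) / 5 = 17.92 s
v_surface = L / t̄ = 29.9 / 17.92 = 1.669 m/s
v_mean = 0.86 × 1.669 = 1.435 m/s
Q = A × v_mean = 2.66 × 1.435 = 3.817 m³/s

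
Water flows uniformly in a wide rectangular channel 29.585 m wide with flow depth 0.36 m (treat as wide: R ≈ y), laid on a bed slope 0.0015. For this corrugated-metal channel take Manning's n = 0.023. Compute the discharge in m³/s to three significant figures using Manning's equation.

9.08 m³/s

A = b·y = 29.585 × 0.36 = 10.65 m²
Wide channel: R ≈ y = 0.36 m
Q = (1/n)·A·R^(2/3)·S^(1/2) = (1/0.023) × 10.65 × 0.3600^(2/3) × 0.0015^(1/2) = 9.076 m³/s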